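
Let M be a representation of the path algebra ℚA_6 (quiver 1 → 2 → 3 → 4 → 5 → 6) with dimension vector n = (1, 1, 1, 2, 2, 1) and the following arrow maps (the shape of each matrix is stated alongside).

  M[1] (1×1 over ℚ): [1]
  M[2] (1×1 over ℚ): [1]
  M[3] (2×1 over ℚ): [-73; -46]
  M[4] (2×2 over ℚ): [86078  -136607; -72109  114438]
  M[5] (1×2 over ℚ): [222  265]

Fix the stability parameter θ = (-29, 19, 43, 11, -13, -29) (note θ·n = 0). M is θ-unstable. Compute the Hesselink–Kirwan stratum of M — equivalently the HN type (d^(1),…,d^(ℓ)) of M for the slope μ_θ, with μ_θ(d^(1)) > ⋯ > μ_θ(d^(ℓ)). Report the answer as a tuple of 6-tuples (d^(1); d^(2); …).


Barcode: M ≅ I[1,6], I[4,5]. HN layers by μ_θ (3 steps, strictly decreasing):
  μ^(1)=31/5; μ^(2)=-1; μ^(3)=-29

((0, 1, 1, 1, 1, 1); (0, 0, 0, 1, 1, 0); (1, 0, 0, 0, 0, 0))


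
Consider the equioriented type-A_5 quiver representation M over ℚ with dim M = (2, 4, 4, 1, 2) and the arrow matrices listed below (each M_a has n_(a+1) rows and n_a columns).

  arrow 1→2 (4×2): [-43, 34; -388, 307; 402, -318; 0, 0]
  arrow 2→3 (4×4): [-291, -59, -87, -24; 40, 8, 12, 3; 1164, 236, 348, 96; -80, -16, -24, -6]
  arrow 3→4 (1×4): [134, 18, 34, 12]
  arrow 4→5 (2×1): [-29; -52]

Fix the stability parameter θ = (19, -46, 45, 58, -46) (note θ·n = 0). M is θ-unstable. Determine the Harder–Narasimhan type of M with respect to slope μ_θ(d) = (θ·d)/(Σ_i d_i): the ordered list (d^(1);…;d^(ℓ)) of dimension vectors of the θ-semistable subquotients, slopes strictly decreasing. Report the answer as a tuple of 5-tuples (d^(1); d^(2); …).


Via rank(M_{q-1}∘⋯∘M_p): M ≅ I[1,2], I[1,5], I[2,2], I[2,3], I[3,3]^2, I[5,5].
μ_θ-semistable layers: μ^(1)=45; μ^(2)=19; μ^(3)=-27/2; μ^(4)=-46

((0, 0, 3, 0, 0); (0, 0, 1, 1, 1); (2, 2, 0, 0, 0); (0, 2, 0, 0, 1))


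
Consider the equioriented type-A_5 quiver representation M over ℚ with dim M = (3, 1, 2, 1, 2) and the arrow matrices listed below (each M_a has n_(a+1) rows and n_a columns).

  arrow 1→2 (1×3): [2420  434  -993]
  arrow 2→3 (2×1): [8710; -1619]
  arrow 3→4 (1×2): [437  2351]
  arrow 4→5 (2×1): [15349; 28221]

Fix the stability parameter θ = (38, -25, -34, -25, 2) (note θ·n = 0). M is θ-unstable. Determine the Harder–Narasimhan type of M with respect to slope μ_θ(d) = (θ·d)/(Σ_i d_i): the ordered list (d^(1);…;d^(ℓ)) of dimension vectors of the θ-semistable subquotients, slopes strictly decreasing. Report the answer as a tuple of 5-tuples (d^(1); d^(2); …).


Barcode: M ≅ I[1,1]^2, I[1,5], I[3,3], I[5,5]. HN layers by μ_θ (4 steps, strictly decreasing):
  μ^(1)=38; μ^(2)=2; μ^(3)=-23/2; μ^(4)=-34

((2, 0, 0, 0, 0); (0, 0, 0, 0, 2); (1, 1, 1, 1, 0); (0, 0, 1, 0, 0))


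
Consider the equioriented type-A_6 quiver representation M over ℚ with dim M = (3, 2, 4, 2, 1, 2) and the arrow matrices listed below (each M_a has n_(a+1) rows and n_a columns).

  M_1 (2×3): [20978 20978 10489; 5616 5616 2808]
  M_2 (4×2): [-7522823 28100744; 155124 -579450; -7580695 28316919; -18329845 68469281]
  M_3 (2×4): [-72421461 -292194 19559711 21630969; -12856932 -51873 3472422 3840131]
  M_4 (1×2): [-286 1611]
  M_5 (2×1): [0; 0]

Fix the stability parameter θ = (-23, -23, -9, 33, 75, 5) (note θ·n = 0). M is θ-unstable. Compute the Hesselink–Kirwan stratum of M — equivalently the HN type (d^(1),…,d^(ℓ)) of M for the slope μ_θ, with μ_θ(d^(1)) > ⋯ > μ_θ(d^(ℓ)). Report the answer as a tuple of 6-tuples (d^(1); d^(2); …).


Interval decomposition of M: I[1,1]^2, I[1,5], I[2,4], I[3,3]^2, I[6,6]^2.
HN type (ℓ=5): μ^(1)=75; μ^(2)=33; μ^(3)=5; μ^(4)=-9; μ^(5)=-23

((0, 0, 0, 0, 1, 0); (0, 0, 0, 2, 0, 0); (0, 0, 0, 0, 0, 2); (0, 0, 4, 0, 0, 0); (3, 2, 0, 0, 0, 0))


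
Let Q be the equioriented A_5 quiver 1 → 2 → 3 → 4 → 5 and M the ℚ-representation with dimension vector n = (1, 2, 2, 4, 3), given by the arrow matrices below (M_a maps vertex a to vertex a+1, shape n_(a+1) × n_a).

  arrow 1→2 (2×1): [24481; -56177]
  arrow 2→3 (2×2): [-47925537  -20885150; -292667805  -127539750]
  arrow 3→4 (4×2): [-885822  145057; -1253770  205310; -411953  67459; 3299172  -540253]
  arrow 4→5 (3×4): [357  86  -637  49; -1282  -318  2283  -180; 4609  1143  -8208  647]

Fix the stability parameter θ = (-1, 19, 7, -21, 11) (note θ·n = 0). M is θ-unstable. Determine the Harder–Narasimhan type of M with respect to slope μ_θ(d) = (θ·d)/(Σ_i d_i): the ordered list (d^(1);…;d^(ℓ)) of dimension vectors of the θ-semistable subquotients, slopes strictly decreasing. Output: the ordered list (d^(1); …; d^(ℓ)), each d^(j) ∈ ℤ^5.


Via rank(M_{q-1}∘⋯∘M_p): M ≅ I[1,4], I[2,2], I[3,5], I[4,5]^2.
μ_θ-semistable layers: μ^(1)=19; μ^(2)=11; μ^(3)=5/3; μ^(4)=-1; μ^(5)=-7; μ^(6)=-21

((0, 1, 0, 0, 0); (0, 0, 0, 0, 3); (0, 1, 1, 1, 0); (1, 0, 0, 0, 0); (0, 0, 1, 1, 0); (0, 0, 0, 2, 0))


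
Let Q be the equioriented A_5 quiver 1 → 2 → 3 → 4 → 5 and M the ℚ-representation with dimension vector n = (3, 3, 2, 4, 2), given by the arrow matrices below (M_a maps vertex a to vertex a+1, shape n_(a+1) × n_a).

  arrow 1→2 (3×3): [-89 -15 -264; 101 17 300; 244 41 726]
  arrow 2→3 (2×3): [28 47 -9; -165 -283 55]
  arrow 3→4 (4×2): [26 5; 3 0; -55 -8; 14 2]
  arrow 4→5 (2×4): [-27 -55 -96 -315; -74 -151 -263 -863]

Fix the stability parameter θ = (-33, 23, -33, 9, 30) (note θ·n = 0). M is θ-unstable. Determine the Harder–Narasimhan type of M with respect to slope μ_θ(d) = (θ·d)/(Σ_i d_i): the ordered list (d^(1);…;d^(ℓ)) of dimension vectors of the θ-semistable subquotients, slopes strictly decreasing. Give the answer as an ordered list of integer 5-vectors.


Barcode: M ≅ I[1,1], I[1,5]^2, I[2,2], I[4,4]^2. HN layers by μ_θ (5 steps, strictly decreasing):
  μ^(1)=30; μ^(2)=23; μ^(3)=9; μ^(4)=-5; μ^(5)=-33

((0, 0, 0, 0, 2); (0, 1, 0, 0, 0); (0, 0, 0, 4, 0); (0, 2, 2, 0, 0); (3, 0, 0, 0, 0))


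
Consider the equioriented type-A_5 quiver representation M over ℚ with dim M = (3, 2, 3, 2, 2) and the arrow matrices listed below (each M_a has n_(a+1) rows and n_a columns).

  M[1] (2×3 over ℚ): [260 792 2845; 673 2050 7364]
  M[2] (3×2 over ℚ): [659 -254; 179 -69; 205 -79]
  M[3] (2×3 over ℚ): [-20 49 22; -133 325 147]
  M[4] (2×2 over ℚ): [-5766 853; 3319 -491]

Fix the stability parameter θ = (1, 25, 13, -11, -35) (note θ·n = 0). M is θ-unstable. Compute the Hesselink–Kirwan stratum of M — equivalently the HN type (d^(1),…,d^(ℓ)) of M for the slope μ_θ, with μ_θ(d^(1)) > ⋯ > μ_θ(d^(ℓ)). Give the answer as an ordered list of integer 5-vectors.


Interval decomposition of M: I[1,1], I[1,5]^2, I[3,3].
HN type (ℓ=3): μ^(1)=13; μ^(2)=1; μ^(3)=-7/5

((0, 0, 1, 0, 0); (1, 0, 0, 0, 0); (2, 2, 2, 2, 2))


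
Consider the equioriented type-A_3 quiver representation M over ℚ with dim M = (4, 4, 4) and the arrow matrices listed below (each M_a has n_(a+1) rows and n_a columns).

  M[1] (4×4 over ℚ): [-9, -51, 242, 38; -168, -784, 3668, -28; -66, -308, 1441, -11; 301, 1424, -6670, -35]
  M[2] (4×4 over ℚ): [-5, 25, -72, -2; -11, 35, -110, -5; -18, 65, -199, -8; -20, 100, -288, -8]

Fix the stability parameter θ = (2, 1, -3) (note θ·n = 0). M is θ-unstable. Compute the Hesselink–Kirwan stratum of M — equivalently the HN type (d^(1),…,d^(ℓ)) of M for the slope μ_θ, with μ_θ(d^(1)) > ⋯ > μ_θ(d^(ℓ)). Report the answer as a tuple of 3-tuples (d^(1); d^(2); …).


Via rank(M_{q-1}∘⋯∘M_p): M ≅ I[1,1], I[1,3]^3, I[2,2], I[3,3].
μ_θ-semistable layers: μ^(1)=2; μ^(2)=1; μ^(3)=0; μ^(4)=-3

((1, 0, 0); (0, 1, 0); (3, 3, 3); (0, 0, 1))


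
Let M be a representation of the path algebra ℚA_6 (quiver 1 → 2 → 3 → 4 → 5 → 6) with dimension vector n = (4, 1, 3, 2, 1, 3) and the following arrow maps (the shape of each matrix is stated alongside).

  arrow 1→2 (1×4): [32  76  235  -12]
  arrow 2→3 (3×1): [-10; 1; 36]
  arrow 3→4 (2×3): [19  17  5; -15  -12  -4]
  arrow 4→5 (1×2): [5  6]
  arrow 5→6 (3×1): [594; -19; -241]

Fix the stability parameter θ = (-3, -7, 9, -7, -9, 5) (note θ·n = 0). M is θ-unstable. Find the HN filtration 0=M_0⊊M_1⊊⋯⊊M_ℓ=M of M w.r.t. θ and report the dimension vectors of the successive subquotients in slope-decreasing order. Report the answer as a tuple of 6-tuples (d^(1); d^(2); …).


Via rank(M_{q-1}∘⋯∘M_p): M ≅ I[1,1]^3, I[1,6], I[3,3], I[3,4], I[6,6]^2.
μ_θ-semistable layers: μ^(1)=9; μ^(2)=5; μ^(3)=1; μ^(4)=-7/3; μ^(5)=-3; μ^(6)=-5

((0, 0, 1, 0, 0, 0); (0, 0, 0, 0, 0, 3); (0, 0, 1, 1, 0, 0); (0, 0, 1, 1, 1, 0); (3, 0, 0, 0, 0, 0); (1, 1, 0, 0, 0, 0))


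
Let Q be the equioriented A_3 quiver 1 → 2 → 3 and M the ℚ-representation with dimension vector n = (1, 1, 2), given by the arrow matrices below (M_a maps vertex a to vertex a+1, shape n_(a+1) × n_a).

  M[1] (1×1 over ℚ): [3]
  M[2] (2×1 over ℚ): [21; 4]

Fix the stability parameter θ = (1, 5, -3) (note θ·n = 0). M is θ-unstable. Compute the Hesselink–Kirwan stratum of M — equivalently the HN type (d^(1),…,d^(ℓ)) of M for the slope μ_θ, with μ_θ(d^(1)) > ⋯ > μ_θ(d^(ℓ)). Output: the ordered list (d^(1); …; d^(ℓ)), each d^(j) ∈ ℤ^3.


Interval decomposition of M: I[1,3], I[3,3].
HN type (ℓ=2): μ^(1)=1; μ^(2)=-3

((1, 1, 1); (0, 0, 1))


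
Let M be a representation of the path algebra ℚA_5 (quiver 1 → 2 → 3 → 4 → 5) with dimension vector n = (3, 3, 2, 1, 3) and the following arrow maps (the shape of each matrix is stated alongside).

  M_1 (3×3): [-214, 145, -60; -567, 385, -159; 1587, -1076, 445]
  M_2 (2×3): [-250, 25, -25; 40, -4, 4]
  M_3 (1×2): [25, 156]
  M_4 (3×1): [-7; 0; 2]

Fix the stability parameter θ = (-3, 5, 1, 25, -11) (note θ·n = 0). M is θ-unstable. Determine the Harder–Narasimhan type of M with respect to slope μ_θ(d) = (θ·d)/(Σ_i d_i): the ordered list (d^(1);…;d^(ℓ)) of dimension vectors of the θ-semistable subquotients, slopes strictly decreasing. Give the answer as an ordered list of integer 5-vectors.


Barcode: M ≅ I[1,2]^2, I[1,5], I[3,3], I[5,5]^2. HN layers by μ_θ (6 steps, strictly decreasing):
  μ^(1)=7; μ^(2)=5; μ^(3)=3; μ^(4)=1; μ^(5)=-3; μ^(6)=-11

((0, 0, 0, 1, 1); (0, 2, 0, 0, 0); (0, 1, 1, 0, 0); (0, 0, 1, 0, 0); (3, 0, 0, 0, 0); (0, 0, 0, 0, 2))


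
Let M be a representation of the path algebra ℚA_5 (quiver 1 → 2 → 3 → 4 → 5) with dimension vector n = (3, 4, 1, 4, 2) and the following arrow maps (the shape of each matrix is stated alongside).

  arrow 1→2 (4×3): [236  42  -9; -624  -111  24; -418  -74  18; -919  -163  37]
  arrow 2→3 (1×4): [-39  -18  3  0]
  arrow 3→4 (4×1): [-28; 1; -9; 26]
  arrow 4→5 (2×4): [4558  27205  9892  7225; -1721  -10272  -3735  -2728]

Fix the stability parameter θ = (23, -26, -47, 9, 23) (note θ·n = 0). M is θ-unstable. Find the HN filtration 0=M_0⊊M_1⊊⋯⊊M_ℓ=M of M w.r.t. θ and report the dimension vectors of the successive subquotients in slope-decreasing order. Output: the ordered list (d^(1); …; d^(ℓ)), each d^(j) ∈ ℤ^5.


Barcode: M ≅ I[1,2]^2, I[1,5], I[2,2], I[4,4]^2, I[4,5]. HN layers by μ_θ (5 steps, strictly decreasing):
  μ^(1)=23; μ^(2)=9; μ^(3)=-3/2; μ^(4)=-50/3; μ^(5)=-26

((0, 0, 0, 0, 2); (0, 0, 0, 4, 0); (2, 2, 0, 0, 0); (1, 1, 1, 0, 0); (0, 1, 0, 0, 0))


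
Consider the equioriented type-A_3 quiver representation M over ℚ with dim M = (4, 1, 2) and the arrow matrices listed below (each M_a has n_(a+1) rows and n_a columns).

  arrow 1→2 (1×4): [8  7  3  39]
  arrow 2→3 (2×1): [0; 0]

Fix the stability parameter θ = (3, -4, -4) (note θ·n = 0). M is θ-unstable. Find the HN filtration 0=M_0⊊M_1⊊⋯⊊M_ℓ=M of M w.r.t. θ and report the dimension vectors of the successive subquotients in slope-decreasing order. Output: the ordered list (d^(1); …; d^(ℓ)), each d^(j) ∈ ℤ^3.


Interval decomposition of M: I[1,1]^3, I[1,2], I[3,3]^2.
HN type (ℓ=3): μ^(1)=3; μ^(2)=-1/2; μ^(3)=-4

((3, 0, 0); (1, 1, 0); (0, 0, 2))


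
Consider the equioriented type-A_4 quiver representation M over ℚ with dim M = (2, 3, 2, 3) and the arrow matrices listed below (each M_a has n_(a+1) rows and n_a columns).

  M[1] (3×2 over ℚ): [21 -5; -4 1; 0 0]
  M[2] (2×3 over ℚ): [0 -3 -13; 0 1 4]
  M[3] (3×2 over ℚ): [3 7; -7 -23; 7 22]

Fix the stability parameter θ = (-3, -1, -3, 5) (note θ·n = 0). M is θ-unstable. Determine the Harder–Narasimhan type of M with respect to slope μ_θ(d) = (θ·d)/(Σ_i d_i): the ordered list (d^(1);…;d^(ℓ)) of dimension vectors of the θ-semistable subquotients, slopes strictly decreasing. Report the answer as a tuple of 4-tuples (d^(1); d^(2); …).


Via rank(M_{q-1}∘⋯∘M_p): M ≅ I[1,2], I[1,4], I[2,4], I[4,4].
μ_θ-semistable layers: μ^(1)=5; μ^(2)=-1; μ^(3)=-2; μ^(4)=-3

((0, 0, 0, 3); (0, 1, 0, 0); (0, 2, 2, 0); (2, 0, 0, 0))


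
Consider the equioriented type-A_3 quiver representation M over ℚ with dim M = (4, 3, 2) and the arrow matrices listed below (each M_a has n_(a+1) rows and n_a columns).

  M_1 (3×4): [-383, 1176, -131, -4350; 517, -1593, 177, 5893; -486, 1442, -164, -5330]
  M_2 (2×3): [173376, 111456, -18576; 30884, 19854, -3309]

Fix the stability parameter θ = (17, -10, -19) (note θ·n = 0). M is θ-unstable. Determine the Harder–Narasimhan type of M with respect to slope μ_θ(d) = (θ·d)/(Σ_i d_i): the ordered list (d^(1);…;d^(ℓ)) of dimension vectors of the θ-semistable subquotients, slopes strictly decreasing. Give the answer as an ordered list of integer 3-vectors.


Barcode: M ≅ I[1,1], I[1,2]^2, I[1,3], I[3,3]. HN layers by μ_θ (4 steps, strictly decreasing):
  μ^(1)=17; μ^(2)=7/2; μ^(3)=-4; μ^(4)=-19

((1, 0, 0); (2, 2, 0); (1, 1, 1); (0, 0, 1))


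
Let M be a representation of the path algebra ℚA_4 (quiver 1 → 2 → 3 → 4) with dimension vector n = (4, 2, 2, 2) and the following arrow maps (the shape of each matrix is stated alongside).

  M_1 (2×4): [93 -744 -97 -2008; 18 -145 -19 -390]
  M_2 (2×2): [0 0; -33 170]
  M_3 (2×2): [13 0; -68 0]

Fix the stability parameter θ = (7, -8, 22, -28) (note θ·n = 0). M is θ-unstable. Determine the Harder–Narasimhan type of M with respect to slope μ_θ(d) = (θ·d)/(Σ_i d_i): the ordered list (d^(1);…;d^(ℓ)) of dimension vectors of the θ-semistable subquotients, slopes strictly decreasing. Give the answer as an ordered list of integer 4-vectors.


Interval decomposition of M: I[1,1]^2, I[1,2], I[1,3], I[3,4], I[4,4].
HN type (ℓ=5): μ^(1)=22; μ^(2)=7; μ^(3)=-1/2; μ^(4)=-3; μ^(5)=-28

((0, 0, 1, 0); (2, 0, 0, 0); (2, 2, 0, 0); (0, 0, 1, 1); (0, 0, 0, 1))


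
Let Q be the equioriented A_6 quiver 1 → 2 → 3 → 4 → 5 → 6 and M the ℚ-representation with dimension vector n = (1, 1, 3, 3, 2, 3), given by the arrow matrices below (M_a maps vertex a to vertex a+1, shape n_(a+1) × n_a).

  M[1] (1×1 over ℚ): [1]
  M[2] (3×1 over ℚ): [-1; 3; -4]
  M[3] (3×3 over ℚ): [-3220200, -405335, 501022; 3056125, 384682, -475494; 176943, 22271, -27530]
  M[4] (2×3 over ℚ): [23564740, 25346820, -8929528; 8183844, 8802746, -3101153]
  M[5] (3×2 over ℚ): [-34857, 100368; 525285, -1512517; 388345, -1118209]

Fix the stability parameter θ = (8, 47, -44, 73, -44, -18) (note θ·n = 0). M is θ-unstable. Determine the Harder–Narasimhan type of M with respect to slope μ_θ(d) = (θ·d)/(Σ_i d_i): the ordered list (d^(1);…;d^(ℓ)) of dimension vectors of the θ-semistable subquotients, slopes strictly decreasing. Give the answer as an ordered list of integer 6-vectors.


Interval decomposition of M: I[1,4], I[3,6]^2, I[6,6].
HN type (ℓ=4): μ^(1)=73; μ^(2)=11/3; μ^(3)=-18; μ^(4)=-44

((0, 0, 0, 1, 0, 0); (1, 1, 1, 2, 2, 2); (0, 0, 0, 0, 0, 1); (0, 0, 2, 0, 0, 0))


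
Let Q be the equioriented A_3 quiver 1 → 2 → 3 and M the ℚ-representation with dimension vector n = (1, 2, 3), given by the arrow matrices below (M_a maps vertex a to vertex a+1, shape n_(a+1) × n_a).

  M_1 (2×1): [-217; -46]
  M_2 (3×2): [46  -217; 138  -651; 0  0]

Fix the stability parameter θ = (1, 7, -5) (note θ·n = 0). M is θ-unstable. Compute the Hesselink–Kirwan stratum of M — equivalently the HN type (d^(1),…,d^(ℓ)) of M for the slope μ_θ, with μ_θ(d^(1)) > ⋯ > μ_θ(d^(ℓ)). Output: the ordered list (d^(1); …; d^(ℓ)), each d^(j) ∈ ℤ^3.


Barcode: M ≅ I[1,2], I[2,3], I[3,3]^2. HN layers by μ_θ (3 steps, strictly decreasing):
  μ^(1)=7; μ^(2)=1; μ^(3)=-5

((0, 1, 0); (1, 1, 1); (0, 0, 2))


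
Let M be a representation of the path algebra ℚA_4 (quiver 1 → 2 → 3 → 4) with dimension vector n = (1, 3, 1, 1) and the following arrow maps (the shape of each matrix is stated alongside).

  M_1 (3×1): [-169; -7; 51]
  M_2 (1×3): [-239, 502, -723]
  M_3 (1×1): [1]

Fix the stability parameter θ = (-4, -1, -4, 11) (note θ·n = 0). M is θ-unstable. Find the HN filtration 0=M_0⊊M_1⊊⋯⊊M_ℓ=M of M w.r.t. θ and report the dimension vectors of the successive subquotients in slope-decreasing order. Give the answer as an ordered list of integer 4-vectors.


Barcode: M ≅ I[1,4], I[2,2]^2. HN layers by μ_θ (4 steps, strictly decreasing):
  μ^(1)=11; μ^(2)=-1; μ^(3)=-5/2; μ^(4)=-4

((0, 0, 0, 1); (0, 2, 0, 0); (0, 1, 1, 0); (1, 0, 0, 0))


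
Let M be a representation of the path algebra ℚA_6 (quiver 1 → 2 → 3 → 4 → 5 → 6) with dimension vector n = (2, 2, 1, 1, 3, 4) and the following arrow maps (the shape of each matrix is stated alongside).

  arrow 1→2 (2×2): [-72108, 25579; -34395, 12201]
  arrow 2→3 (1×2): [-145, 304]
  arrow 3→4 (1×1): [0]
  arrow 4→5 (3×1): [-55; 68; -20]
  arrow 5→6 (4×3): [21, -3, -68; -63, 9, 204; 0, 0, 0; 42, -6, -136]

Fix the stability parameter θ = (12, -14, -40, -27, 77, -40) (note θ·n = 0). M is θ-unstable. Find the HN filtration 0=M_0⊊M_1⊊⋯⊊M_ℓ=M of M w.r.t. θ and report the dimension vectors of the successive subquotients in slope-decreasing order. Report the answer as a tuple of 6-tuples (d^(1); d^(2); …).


Barcode: M ≅ I[1,2], I[1,3], I[4,6], I[5,5]^2, I[6,6]^3. HN layers by μ_θ (6 steps, strictly decreasing):
  μ^(1)=77; μ^(2)=37/2; μ^(3)=-1; μ^(4)=-14; μ^(5)=-27; μ^(6)=-40

((0, 0, 0, 0, 2, 0); (0, 0, 0, 0, 1, 1); (1, 1, 0, 0, 0, 0); (1, 1, 1, 0, 0, 0); (0, 0, 0, 1, 0, 0); (0, 0, 0, 0, 0, 3))


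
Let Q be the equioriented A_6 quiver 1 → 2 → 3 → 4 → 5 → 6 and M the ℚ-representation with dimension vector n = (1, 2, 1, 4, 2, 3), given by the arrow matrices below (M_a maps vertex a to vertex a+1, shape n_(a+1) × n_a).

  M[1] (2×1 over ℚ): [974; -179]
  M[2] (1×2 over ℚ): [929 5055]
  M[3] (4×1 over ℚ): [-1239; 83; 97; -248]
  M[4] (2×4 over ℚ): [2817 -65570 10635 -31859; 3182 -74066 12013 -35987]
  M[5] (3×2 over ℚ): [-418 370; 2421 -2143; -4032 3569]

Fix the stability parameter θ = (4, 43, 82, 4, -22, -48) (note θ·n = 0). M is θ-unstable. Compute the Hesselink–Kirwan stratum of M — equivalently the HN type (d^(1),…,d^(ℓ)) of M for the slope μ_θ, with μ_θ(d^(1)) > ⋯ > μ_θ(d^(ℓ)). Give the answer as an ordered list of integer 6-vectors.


Interval decomposition of M: I[1,6], I[2,2], I[4,4]^2, I[4,6], I[6,6].
HN type (ℓ=5): μ^(1)=43; μ^(2)=59/5; μ^(3)=4; μ^(4)=-22; μ^(5)=-48

((0, 1, 0, 0, 0, 0); (0, 1, 1, 1, 1, 1); (1, 0, 0, 2, 0, 0); (0, 0, 0, 1, 1, 1); (0, 0, 0, 0, 0, 1))


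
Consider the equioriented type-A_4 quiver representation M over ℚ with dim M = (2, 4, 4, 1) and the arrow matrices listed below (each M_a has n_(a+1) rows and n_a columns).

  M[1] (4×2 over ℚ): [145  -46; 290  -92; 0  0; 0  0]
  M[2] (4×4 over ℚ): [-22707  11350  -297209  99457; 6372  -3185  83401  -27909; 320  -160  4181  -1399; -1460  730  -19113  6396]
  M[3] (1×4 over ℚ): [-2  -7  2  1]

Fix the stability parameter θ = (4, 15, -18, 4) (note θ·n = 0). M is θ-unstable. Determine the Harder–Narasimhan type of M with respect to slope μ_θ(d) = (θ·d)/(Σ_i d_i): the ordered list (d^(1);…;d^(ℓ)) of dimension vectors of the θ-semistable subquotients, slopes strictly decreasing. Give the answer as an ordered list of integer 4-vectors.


Via rank(M_{q-1}∘⋯∘M_p): M ≅ I[1,1], I[1,3], I[2,3]^2, I[2,4].
μ_θ-semistable layers: μ^(1)=4; μ^(2)=1/3; μ^(3)=-3/2

((1, 0, 0, 1); (1, 1, 1, 0); (0, 3, 3, 0))


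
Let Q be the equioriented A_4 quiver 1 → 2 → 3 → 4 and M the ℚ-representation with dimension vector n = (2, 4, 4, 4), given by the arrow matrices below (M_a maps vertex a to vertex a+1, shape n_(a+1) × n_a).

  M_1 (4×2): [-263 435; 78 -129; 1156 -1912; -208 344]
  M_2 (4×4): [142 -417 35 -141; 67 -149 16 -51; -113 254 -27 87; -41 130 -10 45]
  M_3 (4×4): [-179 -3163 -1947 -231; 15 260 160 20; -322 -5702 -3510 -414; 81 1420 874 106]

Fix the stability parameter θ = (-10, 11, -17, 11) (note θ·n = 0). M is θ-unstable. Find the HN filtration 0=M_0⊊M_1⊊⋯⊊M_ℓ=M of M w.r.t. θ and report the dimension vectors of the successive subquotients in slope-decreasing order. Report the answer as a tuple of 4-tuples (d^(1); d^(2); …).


Interval decomposition of M: I[1,4]^2, I[2,3], I[2,4], I[4,4].
HN type (ℓ=3): μ^(1)=11; μ^(2)=-3; μ^(3)=-10

((0, 0, 0, 4); (0, 4, 4, 0); (2, 0, 0, 0))


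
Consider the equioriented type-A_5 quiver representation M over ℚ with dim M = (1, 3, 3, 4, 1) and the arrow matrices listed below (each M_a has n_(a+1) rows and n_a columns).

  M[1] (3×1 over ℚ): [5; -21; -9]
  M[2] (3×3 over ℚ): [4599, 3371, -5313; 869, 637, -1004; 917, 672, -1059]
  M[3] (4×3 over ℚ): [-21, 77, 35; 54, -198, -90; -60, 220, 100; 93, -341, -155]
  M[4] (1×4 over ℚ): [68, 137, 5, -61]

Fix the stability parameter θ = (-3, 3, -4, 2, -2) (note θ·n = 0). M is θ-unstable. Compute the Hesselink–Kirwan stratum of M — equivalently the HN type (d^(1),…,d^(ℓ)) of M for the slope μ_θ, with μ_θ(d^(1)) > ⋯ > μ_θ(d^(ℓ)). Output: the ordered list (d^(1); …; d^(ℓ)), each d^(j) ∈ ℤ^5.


Interval decomposition of M: I[1,5], I[2,3]^2, I[4,4]^3.
HN type (ℓ=4): μ^(1)=2; μ^(2)=0; μ^(3)=-1/2; μ^(4)=-3

((0, 0, 0, 3, 0); (0, 0, 0, 1, 1); (0, 3, 3, 0, 0); (1, 0, 0, 0, 0))


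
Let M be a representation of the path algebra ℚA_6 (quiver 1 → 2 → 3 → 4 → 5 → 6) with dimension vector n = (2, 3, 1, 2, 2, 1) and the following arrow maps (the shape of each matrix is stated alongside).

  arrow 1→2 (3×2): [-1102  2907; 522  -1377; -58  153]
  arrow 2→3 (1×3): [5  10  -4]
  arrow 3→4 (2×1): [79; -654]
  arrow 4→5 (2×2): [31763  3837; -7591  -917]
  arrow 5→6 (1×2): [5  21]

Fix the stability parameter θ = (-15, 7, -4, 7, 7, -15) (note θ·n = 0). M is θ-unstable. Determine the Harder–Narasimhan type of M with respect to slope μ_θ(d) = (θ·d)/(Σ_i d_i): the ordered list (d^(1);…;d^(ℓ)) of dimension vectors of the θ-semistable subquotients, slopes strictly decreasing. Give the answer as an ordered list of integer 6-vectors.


Via rank(M_{q-1}∘⋯∘M_p): M ≅ I[1,1], I[1,6], I[2,2]^2, I[4,5].
μ_θ-semistable layers: μ^(1)=7; μ^(2)=2/5; μ^(3)=-15

((0, 2, 0, 1, 1, 0); (0, 1, 1, 1, 1, 1); (2, 0, 0, 0, 0, 0))


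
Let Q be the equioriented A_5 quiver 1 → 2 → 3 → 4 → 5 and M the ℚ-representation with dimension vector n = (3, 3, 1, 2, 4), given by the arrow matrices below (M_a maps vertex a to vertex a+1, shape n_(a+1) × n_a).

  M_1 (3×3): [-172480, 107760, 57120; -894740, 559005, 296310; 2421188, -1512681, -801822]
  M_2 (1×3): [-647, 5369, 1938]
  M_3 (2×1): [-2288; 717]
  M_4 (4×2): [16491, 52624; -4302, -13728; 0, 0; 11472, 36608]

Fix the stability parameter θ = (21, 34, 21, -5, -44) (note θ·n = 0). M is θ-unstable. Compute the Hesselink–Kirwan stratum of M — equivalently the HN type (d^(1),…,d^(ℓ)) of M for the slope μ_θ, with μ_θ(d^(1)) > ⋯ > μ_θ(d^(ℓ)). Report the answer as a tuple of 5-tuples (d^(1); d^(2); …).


Barcode: M ≅ I[1,1]^2, I[1,4], I[2,2]^2, I[4,5], I[5,5]^3. HN layers by μ_θ (5 steps, strictly decreasing):
  μ^(1)=34; μ^(2)=21; μ^(3)=71/4; μ^(4)=-49/2; μ^(5)=-44

((0, 2, 0, 0, 0); (2, 0, 0, 0, 0); (1, 1, 1, 1, 0); (0, 0, 0, 1, 1); (0, 0, 0, 0, 3))


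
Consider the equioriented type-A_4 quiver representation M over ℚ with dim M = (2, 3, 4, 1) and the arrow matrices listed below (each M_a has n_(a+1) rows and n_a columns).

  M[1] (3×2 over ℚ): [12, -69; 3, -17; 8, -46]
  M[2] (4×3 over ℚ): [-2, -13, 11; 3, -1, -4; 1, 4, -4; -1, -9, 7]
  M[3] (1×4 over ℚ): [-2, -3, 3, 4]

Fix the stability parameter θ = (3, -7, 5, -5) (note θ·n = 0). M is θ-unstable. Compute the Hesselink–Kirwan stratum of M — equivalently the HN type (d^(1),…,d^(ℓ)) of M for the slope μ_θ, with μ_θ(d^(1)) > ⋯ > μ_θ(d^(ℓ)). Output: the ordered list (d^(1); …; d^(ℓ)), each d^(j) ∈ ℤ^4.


Interval decomposition of M: I[1,3], I[1,4], I[2,3], I[3,3].
HN type (ℓ=4): μ^(1)=5; μ^(2)=0; μ^(3)=-2; μ^(4)=-7

((0, 0, 3, 0); (0, 0, 1, 1); (2, 2, 0, 0); (0, 1, 0, 0))


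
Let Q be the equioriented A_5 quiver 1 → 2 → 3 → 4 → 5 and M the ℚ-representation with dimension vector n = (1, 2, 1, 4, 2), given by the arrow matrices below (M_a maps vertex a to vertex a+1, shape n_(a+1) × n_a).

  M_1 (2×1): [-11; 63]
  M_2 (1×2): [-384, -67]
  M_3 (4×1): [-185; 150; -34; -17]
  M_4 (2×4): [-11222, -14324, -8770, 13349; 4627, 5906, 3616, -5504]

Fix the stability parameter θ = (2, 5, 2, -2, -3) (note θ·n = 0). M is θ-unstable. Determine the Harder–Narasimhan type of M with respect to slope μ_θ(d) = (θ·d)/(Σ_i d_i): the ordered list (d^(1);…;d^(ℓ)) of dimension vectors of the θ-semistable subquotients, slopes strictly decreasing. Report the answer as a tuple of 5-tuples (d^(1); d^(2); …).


Via rank(M_{q-1}∘⋯∘M_p): M ≅ I[1,5], I[2,2], I[4,4]^2, I[4,5].
μ_θ-semistable layers: μ^(1)=5; μ^(2)=4/5; μ^(3)=-2; μ^(4)=-5/2

((0, 1, 0, 0, 0); (1, 1, 1, 1, 1); (0, 0, 0, 2, 0); (0, 0, 0, 1, 1))


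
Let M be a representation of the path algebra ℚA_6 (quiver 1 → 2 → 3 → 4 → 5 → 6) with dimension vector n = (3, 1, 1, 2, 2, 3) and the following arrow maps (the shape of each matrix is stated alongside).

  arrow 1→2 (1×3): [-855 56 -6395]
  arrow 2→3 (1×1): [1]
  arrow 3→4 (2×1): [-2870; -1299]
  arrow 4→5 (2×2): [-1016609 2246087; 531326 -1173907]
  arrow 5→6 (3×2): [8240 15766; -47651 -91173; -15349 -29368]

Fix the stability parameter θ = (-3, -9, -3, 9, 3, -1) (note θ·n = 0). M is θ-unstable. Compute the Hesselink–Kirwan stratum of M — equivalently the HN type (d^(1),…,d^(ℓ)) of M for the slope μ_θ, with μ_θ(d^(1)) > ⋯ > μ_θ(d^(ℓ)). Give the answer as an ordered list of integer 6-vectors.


Via rank(M_{q-1}∘⋯∘M_p): M ≅ I[1,1]^2, I[1,6], I[4,6], I[6,6].
μ_θ-semistable layers: μ^(1)=11/3; μ^(2)=-1; μ^(3)=-3; μ^(4)=-6

((0, 0, 0, 2, 2, 2); (0, 0, 0, 0, 0, 1); (2, 0, 1, 0, 0, 0); (1, 1, 0, 0, 0, 0))


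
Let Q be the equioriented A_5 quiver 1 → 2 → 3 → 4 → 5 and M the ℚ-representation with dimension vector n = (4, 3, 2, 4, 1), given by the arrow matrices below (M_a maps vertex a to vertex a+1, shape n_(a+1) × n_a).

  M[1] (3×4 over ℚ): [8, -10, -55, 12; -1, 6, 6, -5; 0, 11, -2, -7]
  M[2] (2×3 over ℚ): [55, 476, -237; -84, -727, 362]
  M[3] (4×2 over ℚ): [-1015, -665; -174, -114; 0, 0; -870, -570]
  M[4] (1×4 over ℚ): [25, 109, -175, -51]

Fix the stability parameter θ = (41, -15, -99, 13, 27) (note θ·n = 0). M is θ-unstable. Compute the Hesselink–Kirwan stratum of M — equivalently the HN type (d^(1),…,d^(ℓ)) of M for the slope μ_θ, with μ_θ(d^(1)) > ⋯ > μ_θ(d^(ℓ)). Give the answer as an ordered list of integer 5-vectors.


Interval decomposition of M: I[1,1], I[1,2], I[1,3], I[1,5], I[4,4]^3.
HN type (ℓ=4): μ^(1)=41; μ^(2)=27; μ^(3)=13; μ^(4)=-73/3

((1, 0, 0, 0, 0); (0, 0, 0, 0, 1); (1, 1, 0, 4, 0); (2, 2, 2, 0, 0))


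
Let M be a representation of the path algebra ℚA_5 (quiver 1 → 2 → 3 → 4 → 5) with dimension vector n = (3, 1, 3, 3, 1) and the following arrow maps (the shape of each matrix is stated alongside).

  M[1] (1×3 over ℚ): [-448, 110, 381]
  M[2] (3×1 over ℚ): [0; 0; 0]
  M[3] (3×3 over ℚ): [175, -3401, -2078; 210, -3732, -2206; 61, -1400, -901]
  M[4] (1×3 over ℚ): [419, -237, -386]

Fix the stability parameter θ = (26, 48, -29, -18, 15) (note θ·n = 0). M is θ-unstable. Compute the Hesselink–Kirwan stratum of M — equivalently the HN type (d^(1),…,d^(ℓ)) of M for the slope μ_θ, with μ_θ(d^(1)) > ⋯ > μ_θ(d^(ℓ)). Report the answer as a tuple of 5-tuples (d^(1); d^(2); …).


Interval decomposition of M: I[1,1]^2, I[1,2], I[3,3], I[3,4], I[3,5], I[4,4].
HN type (ℓ=5): μ^(1)=48; μ^(2)=26; μ^(3)=15; μ^(4)=-18; μ^(5)=-29

((0, 1, 0, 0, 0); (3, 0, 0, 0, 0); (0, 0, 0, 0, 1); (0, 0, 0, 3, 0); (0, 0, 3, 0, 0))


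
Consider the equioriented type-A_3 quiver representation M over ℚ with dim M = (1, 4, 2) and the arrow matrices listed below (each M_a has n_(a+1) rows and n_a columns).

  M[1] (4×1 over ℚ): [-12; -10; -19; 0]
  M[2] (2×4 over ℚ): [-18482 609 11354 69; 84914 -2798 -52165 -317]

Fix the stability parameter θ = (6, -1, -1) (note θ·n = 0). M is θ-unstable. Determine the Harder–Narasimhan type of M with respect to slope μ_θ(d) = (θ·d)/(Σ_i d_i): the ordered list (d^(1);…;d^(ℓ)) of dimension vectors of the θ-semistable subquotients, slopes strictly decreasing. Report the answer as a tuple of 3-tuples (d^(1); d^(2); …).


Barcode: M ≅ I[1,3], I[2,2]^2, I[2,3]. HN layers by μ_θ (2 steps, strictly decreasing):
  μ^(1)=4/3; μ^(2)=-1

((1, 1, 1); (0, 3, 1))


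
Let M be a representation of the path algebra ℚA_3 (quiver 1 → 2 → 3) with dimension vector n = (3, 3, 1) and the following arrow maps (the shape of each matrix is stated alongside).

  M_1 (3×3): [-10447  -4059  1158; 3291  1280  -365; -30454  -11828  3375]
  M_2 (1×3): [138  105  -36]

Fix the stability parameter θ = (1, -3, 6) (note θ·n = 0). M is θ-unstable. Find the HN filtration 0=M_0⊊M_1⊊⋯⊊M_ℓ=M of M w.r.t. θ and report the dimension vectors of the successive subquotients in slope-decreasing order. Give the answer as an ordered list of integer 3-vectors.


Barcode: M ≅ I[1,2]^2, I[1,3]. HN layers by μ_θ (2 steps, strictly decreasing):
  μ^(1)=6; μ^(2)=-1

((0, 0, 1); (3, 3, 0))


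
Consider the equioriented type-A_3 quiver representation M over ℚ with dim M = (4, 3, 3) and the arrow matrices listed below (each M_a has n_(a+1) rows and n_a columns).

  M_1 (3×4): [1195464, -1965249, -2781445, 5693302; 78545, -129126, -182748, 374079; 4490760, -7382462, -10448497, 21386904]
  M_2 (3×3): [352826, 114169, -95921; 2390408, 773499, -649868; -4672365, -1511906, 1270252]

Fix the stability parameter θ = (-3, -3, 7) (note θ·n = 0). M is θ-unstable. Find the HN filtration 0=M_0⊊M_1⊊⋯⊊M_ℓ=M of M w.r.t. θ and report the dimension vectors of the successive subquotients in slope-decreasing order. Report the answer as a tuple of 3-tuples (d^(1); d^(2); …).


Interval decomposition of M: I[1,1], I[1,3]^3.
HN type (ℓ=2): μ^(1)=7; μ^(2)=-3

((0, 0, 3); (4, 3, 0))


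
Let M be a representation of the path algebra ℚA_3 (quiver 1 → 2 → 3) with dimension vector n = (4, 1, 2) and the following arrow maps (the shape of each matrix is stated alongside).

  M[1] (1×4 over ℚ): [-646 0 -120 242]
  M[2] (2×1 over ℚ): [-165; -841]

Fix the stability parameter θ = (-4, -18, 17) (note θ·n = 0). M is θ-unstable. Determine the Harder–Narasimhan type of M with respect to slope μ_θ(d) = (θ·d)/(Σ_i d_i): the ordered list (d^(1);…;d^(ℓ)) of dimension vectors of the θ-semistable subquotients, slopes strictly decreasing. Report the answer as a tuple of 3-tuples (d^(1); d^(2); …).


Via rank(M_{q-1}∘⋯∘M_p): M ≅ I[1,1]^3, I[1,3], I[3,3].
μ_θ-semistable layers: μ^(1)=17; μ^(2)=-4; μ^(3)=-11

((0, 0, 2); (3, 0, 0); (1, 1, 0))


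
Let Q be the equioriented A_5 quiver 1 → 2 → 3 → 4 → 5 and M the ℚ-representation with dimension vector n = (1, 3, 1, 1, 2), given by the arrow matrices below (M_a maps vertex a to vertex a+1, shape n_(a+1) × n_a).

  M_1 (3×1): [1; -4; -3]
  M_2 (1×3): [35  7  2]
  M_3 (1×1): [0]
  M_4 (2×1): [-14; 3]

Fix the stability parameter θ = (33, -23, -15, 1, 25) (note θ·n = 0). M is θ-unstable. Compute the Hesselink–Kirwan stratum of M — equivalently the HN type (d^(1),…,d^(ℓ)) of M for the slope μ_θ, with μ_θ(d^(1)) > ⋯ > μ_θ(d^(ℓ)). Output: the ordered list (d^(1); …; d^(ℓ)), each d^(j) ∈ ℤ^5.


Interval decomposition of M: I[1,3], I[2,2]^2, I[4,5], I[5,5].
HN type (ℓ=4): μ^(1)=25; μ^(2)=1; μ^(3)=-5/3; μ^(4)=-23

((0, 0, 0, 0, 2); (0, 0, 0, 1, 0); (1, 1, 1, 0, 0); (0, 2, 0, 0, 0))


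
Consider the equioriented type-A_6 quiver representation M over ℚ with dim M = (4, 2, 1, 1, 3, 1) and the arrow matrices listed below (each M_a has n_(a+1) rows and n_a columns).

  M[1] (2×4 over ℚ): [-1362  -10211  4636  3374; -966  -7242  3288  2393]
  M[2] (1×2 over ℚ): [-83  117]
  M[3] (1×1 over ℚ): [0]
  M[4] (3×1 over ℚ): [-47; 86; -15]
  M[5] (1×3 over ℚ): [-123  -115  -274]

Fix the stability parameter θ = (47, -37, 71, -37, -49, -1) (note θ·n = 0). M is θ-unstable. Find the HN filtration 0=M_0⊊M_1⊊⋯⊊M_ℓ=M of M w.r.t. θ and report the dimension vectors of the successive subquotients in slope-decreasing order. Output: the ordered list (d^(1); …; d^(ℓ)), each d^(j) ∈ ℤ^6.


Via rank(M_{q-1}∘⋯∘M_p): M ≅ I[1,1]^2, I[1,2], I[1,3], I[4,6], I[5,5]^2.
μ_θ-semistable layers: μ^(1)=71; μ^(2)=47; μ^(3)=5; μ^(4)=-1; μ^(5)=-43; μ^(6)=-49

((0, 0, 1, 0, 0, 0); (2, 0, 0, 0, 0, 0); (2, 2, 0, 0, 0, 0); (0, 0, 0, 0, 0, 1); (0, 0, 0, 1, 1, 0); (0, 0, 0, 0, 2, 0))


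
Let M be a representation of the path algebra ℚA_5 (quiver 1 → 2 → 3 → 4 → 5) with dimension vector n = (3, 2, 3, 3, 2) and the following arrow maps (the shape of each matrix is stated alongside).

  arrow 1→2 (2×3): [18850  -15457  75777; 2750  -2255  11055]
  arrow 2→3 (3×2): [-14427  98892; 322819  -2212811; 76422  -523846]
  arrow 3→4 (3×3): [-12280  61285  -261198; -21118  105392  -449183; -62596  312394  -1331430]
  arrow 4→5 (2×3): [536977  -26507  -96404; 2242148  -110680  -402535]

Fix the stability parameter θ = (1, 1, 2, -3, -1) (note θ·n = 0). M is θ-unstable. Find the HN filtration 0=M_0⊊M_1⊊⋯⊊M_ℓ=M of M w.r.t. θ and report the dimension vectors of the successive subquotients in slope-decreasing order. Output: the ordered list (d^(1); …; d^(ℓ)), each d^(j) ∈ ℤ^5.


Barcode: M ≅ I[1,1]^2, I[1,5], I[2,4], I[3,3], I[4,5]. HN layers by μ_θ (5 steps, strictly decreasing):
  μ^(1)=2; μ^(2)=1; μ^(3)=0; μ^(4)=-1; μ^(5)=-3

((0, 0, 1, 0, 0); (2, 0, 0, 0, 0); (1, 2, 2, 2, 1); (0, 0, 0, 0, 1); (0, 0, 0, 1, 0))


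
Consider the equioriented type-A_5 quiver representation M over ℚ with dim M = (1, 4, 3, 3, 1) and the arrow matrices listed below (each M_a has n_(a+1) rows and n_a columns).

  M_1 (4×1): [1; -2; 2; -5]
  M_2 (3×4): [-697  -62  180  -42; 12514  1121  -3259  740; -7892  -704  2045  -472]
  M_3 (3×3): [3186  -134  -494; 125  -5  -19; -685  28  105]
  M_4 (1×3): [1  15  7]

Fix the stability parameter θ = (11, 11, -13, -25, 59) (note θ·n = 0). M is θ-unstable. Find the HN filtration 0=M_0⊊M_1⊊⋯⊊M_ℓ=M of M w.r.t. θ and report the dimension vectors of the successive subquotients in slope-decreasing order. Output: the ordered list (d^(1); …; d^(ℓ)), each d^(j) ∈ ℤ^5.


Barcode: M ≅ I[1,5], I[2,2], I[2,4]^2. HN layers by μ_θ (4 steps, strictly decreasing):
  μ^(1)=59; μ^(2)=11; μ^(3)=-4; μ^(4)=-9

((0, 0, 0, 0, 1); (0, 1, 0, 0, 0); (1, 1, 1, 1, 0); (0, 2, 2, 2, 0))


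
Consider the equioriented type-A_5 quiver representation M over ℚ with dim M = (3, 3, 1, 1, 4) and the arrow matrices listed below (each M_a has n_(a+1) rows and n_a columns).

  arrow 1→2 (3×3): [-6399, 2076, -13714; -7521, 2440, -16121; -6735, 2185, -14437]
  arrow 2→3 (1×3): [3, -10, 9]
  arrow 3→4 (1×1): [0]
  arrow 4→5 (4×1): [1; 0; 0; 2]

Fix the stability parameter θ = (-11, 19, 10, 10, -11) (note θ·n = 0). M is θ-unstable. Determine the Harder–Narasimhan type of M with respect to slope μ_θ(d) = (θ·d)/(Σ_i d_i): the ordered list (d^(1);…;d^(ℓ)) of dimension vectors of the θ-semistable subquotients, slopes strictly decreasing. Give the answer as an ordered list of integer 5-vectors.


Barcode: M ≅ I[1,2]^2, I[1,3], I[4,5], I[5,5]^3. HN layers by μ_θ (4 steps, strictly decreasing):
  μ^(1)=19; μ^(2)=29/2; μ^(3)=-1/2; μ^(4)=-11

((0, 2, 0, 0, 0); (0, 1, 1, 0, 0); (0, 0, 0, 1, 1); (3, 0, 0, 0, 3))


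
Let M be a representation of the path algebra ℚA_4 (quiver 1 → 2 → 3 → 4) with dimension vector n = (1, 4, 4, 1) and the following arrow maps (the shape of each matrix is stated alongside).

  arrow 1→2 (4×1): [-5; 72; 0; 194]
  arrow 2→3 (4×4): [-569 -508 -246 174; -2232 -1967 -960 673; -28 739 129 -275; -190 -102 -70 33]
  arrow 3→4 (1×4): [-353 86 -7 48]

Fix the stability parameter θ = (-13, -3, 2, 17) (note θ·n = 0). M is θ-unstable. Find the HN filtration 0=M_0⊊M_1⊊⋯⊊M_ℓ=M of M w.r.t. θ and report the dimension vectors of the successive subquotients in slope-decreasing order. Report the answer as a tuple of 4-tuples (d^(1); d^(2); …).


Barcode: M ≅ I[1,4], I[2,3]^3. HN layers by μ_θ (4 steps, strictly decreasing):
  μ^(1)=17; μ^(2)=2; μ^(3)=-3; μ^(4)=-13

((0, 0, 0, 1); (0, 0, 4, 0); (0, 4, 0, 0); (1, 0, 0, 0))


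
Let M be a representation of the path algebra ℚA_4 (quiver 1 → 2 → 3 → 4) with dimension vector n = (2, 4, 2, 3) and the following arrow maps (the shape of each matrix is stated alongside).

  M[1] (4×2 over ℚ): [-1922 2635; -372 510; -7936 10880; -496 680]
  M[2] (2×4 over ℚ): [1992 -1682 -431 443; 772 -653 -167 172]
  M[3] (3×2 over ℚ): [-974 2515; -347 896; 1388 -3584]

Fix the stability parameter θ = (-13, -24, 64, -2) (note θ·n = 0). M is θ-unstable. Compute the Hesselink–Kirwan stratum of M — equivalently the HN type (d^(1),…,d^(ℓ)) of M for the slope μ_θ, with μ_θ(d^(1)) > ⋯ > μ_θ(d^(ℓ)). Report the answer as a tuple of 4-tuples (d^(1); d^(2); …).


Via rank(M_{q-1}∘⋯∘M_p): M ≅ I[1,1], I[1,4], I[2,2]^2, I[2,4], I[4,4].
μ_θ-semistable layers: μ^(1)=31; μ^(2)=-2; μ^(3)=-13; μ^(4)=-37/2; μ^(5)=-24

((0, 0, 2, 2); (0, 0, 0, 1); (1, 0, 0, 0); (1, 1, 0, 0); (0, 3, 0, 0))


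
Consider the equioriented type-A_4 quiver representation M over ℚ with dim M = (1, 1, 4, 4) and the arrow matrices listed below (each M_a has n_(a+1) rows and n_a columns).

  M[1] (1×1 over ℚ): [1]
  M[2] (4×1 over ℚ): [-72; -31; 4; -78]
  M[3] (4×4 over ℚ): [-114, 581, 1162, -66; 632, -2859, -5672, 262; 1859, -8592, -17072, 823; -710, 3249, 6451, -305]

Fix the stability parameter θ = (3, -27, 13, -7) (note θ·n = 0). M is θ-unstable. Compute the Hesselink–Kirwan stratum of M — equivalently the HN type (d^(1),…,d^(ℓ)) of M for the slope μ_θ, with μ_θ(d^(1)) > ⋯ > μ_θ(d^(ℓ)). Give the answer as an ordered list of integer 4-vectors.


Via rank(M_{q-1}∘⋯∘M_p): M ≅ I[1,4], I[3,3], I[3,4]^2, I[4,4].
μ_θ-semistable layers: μ^(1)=13; μ^(2)=3; μ^(3)=-7; μ^(4)=-12

((0, 0, 1, 0); (0, 0, 3, 3); (0, 0, 0, 1); (1, 1, 0, 0))


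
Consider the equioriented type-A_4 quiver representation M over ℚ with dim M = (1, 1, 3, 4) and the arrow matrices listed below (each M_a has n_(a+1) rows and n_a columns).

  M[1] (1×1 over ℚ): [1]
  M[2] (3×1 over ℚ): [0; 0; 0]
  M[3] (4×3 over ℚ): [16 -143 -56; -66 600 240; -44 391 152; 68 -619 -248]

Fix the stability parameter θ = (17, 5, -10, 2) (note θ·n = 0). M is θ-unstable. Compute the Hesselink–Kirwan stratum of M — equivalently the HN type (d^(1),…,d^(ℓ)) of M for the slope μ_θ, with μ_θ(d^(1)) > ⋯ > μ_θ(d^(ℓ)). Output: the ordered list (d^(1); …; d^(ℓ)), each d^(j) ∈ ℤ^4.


Barcode: M ≅ I[1,2], I[3,3], I[3,4]^2, I[4,4]^2. HN layers by μ_θ (3 steps, strictly decreasing):
  μ^(1)=11; μ^(2)=2; μ^(3)=-10

((1, 1, 0, 0); (0, 0, 0, 4); (0, 0, 3, 0))
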